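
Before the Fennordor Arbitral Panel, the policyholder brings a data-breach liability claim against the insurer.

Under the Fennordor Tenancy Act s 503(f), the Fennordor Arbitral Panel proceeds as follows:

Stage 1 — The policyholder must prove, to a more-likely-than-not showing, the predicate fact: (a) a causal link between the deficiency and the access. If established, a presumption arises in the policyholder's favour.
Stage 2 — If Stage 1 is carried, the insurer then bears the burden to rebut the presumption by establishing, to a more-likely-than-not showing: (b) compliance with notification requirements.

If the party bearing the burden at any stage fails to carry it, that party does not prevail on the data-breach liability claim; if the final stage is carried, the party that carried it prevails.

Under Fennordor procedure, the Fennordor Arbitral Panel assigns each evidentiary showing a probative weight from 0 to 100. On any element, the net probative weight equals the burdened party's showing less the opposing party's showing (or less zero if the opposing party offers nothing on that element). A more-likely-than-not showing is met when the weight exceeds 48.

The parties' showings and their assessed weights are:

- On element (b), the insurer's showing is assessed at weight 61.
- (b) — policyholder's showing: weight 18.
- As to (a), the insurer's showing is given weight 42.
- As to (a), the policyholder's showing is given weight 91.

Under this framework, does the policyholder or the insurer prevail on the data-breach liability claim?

policyholder

Stage 1 — burden on policyholder; standard: a more-likely-than-not showing (weight exceeds 48).
    (a): 91 − 42 = 49 > 48 [met]
  Stage 1 is satisfied; the onus moves to the insurer.
Stage 2 — burden on insurer; standard: a more-likely-than-not showing (weight exceeds 48).
    (b): 61 − 18 = 43 ≤ 48 [not met]
  Stage 2 not carried; the insurer fails its burden.
So the policyholder prevails.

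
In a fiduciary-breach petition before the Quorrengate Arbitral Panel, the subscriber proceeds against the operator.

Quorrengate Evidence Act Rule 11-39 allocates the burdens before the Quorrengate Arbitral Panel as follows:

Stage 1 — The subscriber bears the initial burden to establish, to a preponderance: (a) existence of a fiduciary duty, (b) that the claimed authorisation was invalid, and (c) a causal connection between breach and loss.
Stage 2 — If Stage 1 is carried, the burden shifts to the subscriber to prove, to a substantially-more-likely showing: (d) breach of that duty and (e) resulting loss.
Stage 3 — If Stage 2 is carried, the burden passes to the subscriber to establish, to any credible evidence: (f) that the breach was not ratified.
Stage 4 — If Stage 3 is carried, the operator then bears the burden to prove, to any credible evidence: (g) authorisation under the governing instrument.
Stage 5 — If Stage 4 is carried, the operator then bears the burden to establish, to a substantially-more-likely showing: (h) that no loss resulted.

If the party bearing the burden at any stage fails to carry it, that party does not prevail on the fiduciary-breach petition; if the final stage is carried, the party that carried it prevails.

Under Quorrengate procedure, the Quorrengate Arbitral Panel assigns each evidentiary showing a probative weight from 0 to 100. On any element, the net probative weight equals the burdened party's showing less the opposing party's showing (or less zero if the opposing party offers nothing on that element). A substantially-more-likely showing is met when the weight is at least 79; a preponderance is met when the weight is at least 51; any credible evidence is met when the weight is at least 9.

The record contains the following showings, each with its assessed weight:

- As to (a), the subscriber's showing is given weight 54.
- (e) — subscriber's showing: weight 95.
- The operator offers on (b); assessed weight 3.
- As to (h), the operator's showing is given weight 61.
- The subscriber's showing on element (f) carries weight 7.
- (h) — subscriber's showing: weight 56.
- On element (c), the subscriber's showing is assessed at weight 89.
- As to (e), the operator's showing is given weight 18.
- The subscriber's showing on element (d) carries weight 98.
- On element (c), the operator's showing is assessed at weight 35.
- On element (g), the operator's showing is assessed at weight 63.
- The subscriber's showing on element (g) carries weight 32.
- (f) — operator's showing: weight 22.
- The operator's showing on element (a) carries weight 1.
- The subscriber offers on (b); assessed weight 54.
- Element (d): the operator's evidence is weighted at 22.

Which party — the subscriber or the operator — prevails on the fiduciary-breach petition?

operator

Stage 1 — burden on subscriber; standard: a preponderance (weight is at least 51).
    (a): 54 − 1 = 53 ≥ 51 [met]
    (b): 54 − 3 = 51 ≥ 51 [met]
    (c): 89 − 35 = 54 ≥ 51 [met]
  Stage 1 carried; the burden remains with the subscriber.
Stage 2 — burden on subscriber; standard: a substantially-more-likely showing (weight is at least 79).
    (d): 98 − 22 = 76 < 79 [not met]
    (e): 95 − 18 = 77 < 79 [not met]
  Not every element is met, so the subscriber fails to carry Stage 2.
The analysis ends at Stage 2; the operator prevails.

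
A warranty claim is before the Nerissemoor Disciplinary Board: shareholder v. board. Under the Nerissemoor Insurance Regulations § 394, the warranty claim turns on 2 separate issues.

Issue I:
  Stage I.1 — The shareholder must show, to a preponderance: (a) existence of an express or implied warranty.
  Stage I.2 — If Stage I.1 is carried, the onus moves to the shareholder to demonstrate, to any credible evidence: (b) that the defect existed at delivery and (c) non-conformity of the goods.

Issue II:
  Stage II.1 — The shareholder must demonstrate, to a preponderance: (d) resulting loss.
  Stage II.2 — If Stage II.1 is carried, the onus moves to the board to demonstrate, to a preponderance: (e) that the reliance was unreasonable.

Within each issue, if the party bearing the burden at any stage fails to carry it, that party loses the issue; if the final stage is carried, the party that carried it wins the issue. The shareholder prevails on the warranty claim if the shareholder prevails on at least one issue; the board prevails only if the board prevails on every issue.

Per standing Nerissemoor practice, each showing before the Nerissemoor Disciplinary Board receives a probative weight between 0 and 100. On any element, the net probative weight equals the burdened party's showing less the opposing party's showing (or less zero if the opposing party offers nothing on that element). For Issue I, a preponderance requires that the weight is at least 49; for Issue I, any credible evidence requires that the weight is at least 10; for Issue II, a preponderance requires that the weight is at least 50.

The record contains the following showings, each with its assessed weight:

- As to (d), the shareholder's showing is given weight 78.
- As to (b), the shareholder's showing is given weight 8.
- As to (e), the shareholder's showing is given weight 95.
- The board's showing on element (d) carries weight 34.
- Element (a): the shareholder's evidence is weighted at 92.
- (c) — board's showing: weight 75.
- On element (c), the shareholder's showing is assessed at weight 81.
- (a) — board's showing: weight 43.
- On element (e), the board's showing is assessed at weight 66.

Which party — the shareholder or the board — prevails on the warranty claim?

— Issue I —
Stage I.1 (shareholder, a preponderance, weight is at least 49): (a) net 92−43=49 ≥ 49 — meets.
  Stage I.1 is satisfied; the shareholder continues to bear the burden.
Stage I.2 (shareholder, any credible evidence, weight is at least 10): (b) 8 < 10 — fails; (c) net 81−75=6 < 10 — fails.
  Not every element is met, so the shareholder fails to carry Stage I.2.
The analysis ends at Stage I.2; the board prevails on this issue.
— Issue II —
Stage II.1 (shareholder, a preponderance, weight is at least 50): (d) net 78−34=44 < 50 — fails.
  Not every element is met, so the shareholder fails to carry Stage II.1.
The analysis ends at Stage II.1; the board prevails on this issue.
Per-issue: Issue I → board; Issue II → board. The shareholder must prevail on at least one issue; overall, the board prevails.

board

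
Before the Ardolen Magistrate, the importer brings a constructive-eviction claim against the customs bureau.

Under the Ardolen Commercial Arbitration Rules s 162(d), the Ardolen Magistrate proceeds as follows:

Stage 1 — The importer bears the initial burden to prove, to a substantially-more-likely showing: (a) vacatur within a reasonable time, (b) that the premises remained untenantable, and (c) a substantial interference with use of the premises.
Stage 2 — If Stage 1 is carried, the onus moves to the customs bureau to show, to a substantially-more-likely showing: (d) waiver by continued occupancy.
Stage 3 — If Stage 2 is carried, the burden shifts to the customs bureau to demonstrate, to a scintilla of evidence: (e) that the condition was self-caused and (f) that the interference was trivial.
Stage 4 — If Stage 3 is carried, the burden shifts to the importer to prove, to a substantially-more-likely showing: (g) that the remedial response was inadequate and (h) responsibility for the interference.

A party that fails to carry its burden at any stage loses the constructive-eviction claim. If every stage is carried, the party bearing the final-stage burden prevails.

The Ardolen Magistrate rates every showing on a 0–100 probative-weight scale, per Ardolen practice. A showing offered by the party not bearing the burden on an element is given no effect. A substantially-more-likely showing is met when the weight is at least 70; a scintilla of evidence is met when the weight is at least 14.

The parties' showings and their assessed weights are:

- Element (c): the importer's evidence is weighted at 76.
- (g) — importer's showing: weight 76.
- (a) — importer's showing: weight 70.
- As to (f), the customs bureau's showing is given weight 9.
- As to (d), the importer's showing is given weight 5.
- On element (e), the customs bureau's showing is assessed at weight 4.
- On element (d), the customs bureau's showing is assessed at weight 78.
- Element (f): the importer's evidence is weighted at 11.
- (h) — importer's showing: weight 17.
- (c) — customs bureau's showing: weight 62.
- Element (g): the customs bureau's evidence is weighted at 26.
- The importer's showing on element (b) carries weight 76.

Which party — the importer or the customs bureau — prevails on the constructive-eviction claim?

Stage 1 (importer, a substantially-more-likely showing, weight is at least 70): (a) 70 ≥ 70 — meets; (b) 76 ≥ 70 — meets; (c) 76 (customs bureau's 62 disregarded) ≥ 70 — meets.
  Stage 1 is satisfied; the onus moves to the customs bureau.
Stage 2 (customs bureau, a substantially-more-likely showing, weight is at least 70): (d) 78 (importer's 5 disregarded) ≥ 70 — meets.
  Stage 2 is satisfied; the customs bureau continues to bear the burden.
Stage 3 (customs bureau, a scintilla of evidence, weight is at least 14): (e) 4 < 14 — fails; (f) 9 (importer's 11 disregarded) < 14 — fails.
  Stage 3 not carried; the customs bureau fails its burden.
The importer prevails.

importer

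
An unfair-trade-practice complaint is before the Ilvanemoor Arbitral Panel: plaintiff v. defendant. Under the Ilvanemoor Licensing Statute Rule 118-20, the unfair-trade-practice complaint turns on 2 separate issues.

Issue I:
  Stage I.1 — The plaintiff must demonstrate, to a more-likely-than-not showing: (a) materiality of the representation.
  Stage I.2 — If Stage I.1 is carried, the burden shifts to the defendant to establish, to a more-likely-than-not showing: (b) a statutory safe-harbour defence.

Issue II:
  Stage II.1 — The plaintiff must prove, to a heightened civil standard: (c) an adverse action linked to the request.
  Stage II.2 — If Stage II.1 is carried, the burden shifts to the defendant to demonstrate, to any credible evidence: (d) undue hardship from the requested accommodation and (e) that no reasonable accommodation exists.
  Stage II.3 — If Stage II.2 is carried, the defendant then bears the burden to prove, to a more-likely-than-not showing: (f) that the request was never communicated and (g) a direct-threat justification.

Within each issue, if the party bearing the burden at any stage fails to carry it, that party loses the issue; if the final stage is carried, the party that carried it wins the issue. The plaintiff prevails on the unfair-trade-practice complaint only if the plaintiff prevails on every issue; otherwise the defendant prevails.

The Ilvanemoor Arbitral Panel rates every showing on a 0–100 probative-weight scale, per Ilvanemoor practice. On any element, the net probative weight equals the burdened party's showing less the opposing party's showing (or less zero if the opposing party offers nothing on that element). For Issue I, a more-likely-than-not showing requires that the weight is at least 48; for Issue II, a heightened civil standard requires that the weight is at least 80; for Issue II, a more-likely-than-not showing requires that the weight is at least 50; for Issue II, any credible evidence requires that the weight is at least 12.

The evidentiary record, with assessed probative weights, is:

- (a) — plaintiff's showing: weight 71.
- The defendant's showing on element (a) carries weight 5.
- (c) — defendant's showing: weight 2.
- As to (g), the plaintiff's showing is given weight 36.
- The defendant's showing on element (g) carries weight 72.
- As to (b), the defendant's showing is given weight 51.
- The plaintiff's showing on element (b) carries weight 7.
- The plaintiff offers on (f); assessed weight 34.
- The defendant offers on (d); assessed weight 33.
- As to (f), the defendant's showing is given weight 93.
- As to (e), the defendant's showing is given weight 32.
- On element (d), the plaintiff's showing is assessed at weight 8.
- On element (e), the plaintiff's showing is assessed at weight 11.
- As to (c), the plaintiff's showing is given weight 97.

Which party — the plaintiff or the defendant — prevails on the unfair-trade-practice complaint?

— Issue I —
Stage I.1 — burden on plaintiff; standard: a more-likely-than-not showing (weight is at least 48).
    (a): 71 − 5 = 66 ≥ 48 [met]
  Stage I.1 carried; the burden shifts to the defendant.
Stage I.2 — burden on defendant; standard: a more-likely-than-not showing (weight is at least 48).
    (b): 51 − 7 = 44 < 48 [not met]
  The defendant does not carry Stage I.2.
So the plaintiff prevails on this issue.
— Issue II —
At Stage II.1 the plaintiff must meet a heightened civil standard (weight is at least 80): on (c) the weight is 97 less the opposing 2 gives net 95, which does reach 80, so (c) meets the standard.
  All elements met. The burden passes to the defendant.
At Stage II.2 the defendant must meet any credible evidence (weight is at least 12): on (d) the weight is 33 less the opposing 8 gives net 25, ≥ 12, so (d) meets the standard; on (e) the weight is 32 less the opposing 11 gives net 21, ≥ 12, so (e) meets the standard.
  Stage II.2 is satisfied; the defendant continues to bear the burden.
At Stage II.3 the defendant must meet a more-likely-than-not showing (weight is at least 50): on (f) the weight is 93 less the opposing 34 gives net 59, ≥ 50, so (f) meets the standard; on (g) the weight is 72 less the opposing 36 gives net 36, < 50, so (g) does not meet the standard.
  The defendant does not carry Stage II.3.
The plaintiff prevails on this issue.
Per-issue: Issue I → plaintiff; Issue II → plaintiff. The plaintiff must prevail on every issue; overall, the plaintiff prevails.

plaintiff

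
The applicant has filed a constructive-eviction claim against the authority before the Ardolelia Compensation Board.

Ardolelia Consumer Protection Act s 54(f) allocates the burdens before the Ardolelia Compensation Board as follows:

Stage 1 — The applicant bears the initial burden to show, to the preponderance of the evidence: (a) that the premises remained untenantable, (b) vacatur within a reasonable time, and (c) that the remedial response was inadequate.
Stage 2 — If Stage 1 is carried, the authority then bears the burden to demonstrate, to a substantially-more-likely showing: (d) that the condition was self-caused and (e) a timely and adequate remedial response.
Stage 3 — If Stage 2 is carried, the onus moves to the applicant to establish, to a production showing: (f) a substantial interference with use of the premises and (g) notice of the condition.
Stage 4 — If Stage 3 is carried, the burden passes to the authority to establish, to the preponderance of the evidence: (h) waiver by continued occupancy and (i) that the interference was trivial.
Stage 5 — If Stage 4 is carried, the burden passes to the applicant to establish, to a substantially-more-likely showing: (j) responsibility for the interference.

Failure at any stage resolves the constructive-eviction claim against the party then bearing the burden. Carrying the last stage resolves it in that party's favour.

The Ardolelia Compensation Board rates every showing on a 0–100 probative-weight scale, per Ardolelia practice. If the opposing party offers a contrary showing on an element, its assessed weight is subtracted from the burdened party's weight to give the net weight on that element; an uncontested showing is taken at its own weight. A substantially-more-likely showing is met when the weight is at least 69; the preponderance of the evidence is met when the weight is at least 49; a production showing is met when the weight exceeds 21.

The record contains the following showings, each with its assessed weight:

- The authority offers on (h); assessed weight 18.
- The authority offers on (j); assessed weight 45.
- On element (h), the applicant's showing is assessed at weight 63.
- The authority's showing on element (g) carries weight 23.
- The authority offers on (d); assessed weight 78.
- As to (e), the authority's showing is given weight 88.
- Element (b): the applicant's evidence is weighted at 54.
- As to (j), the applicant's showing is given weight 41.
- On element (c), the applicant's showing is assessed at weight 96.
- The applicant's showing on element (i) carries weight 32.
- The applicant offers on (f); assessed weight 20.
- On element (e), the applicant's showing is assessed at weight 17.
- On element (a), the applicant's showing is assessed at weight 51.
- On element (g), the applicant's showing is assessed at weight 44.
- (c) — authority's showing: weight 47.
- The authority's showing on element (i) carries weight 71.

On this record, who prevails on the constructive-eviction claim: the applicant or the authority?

authority

At Stage 1 the applicant must meet the preponderance of the evidence (weight is at least 49): on (a) the weight is 51, ≥ 49, so (a) meets the standard; on (b) the weight is 54, ≥ 49, so (b) meets the standard; on (c) the weight is 96 less the opposing 47 gives net 49, ≥ 49, so (c) meets the standard.
  Stage 1 carried; the burden shifts to the authority.
At Stage 2 the authority must meet a substantially-more-likely showing (weight is at least 69): on (d) the weight is 78, which does reach 69, so (d) meets the standard; on (e) the weight is 88 less the opposing 17 gives net 71, ≥ 69, so (e) meets the standard.
  Stage 2 carried; the burden shifts to the applicant.
At Stage 3 the applicant must meet a production showing (weight exceeds 21): on (f) the weight is 20, which does not exceed 21, so (f) does not meet the standard; on (g) the weight is 44 less the opposing 23 gives net 21, which does not exceed 21, so (g) does not meet the standard.
  The applicant does not carry Stage 3.
The authority prevails.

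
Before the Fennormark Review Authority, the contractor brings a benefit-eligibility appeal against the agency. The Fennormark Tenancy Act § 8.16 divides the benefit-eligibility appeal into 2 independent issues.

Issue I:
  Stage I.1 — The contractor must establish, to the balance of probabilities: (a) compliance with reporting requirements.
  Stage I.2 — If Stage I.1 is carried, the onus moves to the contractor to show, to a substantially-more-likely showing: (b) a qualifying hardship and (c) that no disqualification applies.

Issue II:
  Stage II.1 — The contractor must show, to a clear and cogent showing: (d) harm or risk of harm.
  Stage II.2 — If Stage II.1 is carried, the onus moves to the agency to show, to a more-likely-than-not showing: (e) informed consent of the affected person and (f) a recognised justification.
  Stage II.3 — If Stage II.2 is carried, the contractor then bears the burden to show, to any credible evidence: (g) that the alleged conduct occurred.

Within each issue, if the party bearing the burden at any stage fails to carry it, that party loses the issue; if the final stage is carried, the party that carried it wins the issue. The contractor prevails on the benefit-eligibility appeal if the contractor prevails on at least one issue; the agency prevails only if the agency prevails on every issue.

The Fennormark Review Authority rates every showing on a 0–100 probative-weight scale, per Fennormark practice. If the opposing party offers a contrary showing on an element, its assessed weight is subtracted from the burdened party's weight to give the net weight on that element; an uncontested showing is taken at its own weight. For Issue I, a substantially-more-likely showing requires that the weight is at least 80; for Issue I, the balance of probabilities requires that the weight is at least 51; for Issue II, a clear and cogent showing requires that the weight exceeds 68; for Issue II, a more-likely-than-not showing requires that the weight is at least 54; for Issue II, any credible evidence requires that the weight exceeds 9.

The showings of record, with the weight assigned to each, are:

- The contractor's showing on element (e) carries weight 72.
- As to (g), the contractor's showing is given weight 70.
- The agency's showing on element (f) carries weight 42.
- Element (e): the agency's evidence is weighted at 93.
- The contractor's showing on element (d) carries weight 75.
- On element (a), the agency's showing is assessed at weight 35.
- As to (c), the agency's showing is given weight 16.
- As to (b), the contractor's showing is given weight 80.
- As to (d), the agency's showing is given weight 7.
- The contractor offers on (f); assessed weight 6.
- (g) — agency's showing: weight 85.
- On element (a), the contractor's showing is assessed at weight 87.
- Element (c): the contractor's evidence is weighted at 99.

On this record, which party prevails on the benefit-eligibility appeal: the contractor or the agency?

— Issue I —
Stage I.1 (contractor, the balance of probabilities, weight is at least 51): (a) net 87−35=52 ≥ 51 — meets.
  All elements met. The contractor retains the burden for Stage I.2.
Stage I.2 (contractor, a substantially-more-likely showing, weight is at least 80): (b) 80 ≥ 80 — meets; (c) net 99−16=83 ≥ 80 — meets.
  All elements met at the final stage.
All stages carried — the contractor prevails on this issue.
— Issue II —
At Stage II.1 the contractor must meet a clear and cogent showing (weight exceeds 68): on (d) the weight is 75 less the opposing 7 gives net 68, ≤ 68, so (d) does not meet the standard.
  Not every element is met, so the contractor fails to carry Stage II.1.
So the agency prevails on this issue.
Per-issue: Issue I → contractor; Issue II → agency. The contractor must prevail on at least one issue; overall, the contractor prevails.

contractor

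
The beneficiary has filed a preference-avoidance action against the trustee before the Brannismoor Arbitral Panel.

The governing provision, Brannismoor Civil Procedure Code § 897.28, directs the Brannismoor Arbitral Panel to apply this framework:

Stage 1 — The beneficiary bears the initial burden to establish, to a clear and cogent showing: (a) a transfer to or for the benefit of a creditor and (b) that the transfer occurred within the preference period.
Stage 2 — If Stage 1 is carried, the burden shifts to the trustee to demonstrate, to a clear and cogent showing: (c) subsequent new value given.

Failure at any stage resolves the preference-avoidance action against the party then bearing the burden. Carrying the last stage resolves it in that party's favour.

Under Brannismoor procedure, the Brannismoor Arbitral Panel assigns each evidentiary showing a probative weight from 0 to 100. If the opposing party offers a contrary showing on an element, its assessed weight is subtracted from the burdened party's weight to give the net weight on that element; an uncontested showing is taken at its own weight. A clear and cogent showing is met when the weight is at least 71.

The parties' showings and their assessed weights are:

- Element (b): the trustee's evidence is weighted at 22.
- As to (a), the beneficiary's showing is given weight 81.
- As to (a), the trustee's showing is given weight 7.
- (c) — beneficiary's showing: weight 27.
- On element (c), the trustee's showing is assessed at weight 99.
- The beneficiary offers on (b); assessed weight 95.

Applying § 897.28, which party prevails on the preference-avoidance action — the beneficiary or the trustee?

trustee

Stage 1 (beneficiary, a clear and cogent showing, weight is at least 71): (a) net 81−7=74 ≥ 71 — meets; (b) net 95−22=73 ≥ 71 — meets.
  Stage 1 is satisfied; the onus moves to the trustee.
Stage 2 (trustee, a clear and cogent showing, weight is at least 71): (c) net 99−27=72 ≥ 71 — meets.
  All elements met at the final stage.
Every stage carried; the trustee prevails.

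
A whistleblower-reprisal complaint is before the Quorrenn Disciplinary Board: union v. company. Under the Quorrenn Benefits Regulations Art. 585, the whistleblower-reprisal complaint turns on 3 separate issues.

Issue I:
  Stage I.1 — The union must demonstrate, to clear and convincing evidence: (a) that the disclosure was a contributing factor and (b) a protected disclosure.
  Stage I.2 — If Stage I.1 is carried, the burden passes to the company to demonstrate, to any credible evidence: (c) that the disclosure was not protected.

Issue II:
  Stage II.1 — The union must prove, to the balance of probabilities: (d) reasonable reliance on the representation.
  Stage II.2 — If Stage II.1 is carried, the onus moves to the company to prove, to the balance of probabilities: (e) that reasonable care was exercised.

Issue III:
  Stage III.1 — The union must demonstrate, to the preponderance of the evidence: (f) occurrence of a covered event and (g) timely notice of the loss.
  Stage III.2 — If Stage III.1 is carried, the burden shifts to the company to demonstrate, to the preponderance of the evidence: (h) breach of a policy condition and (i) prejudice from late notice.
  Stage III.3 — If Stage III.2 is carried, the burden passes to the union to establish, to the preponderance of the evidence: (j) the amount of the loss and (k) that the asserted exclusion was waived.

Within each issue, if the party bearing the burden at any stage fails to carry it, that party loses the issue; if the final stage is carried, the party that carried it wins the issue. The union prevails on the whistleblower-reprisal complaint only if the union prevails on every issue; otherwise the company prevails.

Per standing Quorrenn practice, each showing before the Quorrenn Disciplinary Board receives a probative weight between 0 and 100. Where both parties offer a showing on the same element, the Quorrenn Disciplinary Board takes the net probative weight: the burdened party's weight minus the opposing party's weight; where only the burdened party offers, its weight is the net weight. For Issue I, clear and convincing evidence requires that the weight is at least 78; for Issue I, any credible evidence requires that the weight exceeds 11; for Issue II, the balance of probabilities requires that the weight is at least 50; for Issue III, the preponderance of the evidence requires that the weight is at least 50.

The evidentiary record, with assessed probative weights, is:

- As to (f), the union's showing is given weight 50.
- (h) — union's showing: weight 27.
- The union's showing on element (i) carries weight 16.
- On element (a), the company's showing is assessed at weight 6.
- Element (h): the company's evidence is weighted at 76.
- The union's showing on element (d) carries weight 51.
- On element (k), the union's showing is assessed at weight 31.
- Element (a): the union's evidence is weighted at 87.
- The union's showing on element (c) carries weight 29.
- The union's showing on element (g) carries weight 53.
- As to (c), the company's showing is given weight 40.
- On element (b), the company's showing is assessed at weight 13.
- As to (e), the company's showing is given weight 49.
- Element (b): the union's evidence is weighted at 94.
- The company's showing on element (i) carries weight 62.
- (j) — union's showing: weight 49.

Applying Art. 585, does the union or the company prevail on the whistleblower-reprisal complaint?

— Issue I —
Stage I.1 — burden on union; standard: clear and convincing evidence (weight is at least 78).
    (a): 87 − 6 = 81 ≥ 78 [met]
    (b): 94 − 13 = 81 ≥ 78 [met]
  Stage I.1 is satisfied; the onus moves to the company.
Stage I.2 — burden on company; standard: any credible evidence (weight exceeds 11).
    (c): 40 − 29 = 11 ≤ 11 [not met]
  Not every element is met, so the company fails to carry Stage I.2.
So the union prevails on this issue.
— Issue II —
Stage II.1 — burden on union; standard: the balance of probabilities (weight is at least 50).
    (d): 51 ≥ 50 [met]
  Stage II.1 is satisfied; the onus moves to the company.
Stage II.2 — burden on company; standard: the balance of probabilities (weight is at least 50).
    (e): 49 < 50 [not met]
  The company does not carry Stage II.2.
So the union prevails on this issue.
— Issue III —
At Stage III.1 the union must meet the preponderance of the evidence (weight is at least 50): on (f) the weight is 50, ≥ 50, so (f) meets the standard; on (g) the weight is 53, ≥ 50, so (g) meets the standard.
  All elements met. The burden passes to the company.
At Stage III.2 the company must meet the preponderance of the evidence (weight is at least 50): on (h) the weight is 76 less the opposing 27 gives net 49, which does not reach 50, so (h) does not meet the standard; on (i) the weight is 62 less the opposing 16 gives net 46, < 50, so (i) does not meet the standard.
  Stage III.2 not carried; the company fails its burden.
So the union prevails on this issue.
Per-issue: Issue I → union; Issue II → union; Issue III → union. The union must prevail on every issue; overall, the union prevails.

union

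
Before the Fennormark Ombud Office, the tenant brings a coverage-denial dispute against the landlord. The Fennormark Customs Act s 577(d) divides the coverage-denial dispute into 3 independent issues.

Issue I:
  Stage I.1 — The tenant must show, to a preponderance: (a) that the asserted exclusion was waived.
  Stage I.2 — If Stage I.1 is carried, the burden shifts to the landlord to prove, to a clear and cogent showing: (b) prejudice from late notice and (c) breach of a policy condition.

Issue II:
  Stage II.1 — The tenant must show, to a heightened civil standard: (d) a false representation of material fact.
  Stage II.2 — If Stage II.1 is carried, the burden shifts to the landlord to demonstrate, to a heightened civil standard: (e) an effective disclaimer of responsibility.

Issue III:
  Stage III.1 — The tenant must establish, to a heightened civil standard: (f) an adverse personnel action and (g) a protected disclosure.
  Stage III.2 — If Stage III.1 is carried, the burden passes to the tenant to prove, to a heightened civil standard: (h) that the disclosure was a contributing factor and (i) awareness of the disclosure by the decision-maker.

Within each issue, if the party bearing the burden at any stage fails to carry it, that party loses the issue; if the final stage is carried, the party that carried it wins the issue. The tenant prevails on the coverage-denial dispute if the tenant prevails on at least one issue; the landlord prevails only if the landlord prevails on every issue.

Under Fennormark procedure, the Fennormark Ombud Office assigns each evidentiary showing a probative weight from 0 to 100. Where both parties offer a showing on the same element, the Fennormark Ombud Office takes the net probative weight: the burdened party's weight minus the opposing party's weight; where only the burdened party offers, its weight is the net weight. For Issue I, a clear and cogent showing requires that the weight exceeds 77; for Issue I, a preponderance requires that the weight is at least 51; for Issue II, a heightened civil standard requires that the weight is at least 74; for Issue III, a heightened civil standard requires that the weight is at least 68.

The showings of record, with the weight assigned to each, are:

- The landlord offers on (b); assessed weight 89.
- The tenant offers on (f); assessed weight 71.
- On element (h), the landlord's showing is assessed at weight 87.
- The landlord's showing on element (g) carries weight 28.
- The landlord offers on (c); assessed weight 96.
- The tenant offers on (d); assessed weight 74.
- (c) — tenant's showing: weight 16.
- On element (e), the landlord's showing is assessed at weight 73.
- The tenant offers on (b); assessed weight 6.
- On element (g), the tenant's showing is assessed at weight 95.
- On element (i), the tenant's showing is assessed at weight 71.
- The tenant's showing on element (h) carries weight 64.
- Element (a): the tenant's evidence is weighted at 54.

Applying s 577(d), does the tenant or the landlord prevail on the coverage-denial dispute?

tenant

— Issue I —
Stage I.1 — burden on tenant; standard: a preponderance (weight is at least 51).
    (a): 54 ≥ 51 [met]
  All elements met. The burden passes to the landlord.
Stage I.2 — burden on landlord; standard: a clear and cogent showing (weight exceeds 77).
    (b): 89 − 6 = 83 > 77 [met]
    (c): 96 − 16 = 80 > 77 [met]
  All elements met at the final stage.
Every stage carried; the landlord prevails on this issue.
— Issue II —
Stage II.1 (tenant, a heightened civil standard, weight is at least 74): (d) 74 ≥ 74 — meets.
  Stage II.1 carried; the burden shifts to the landlord.
Stage II.2 (landlord, a heightened civil standard, weight is at least 74): (e) 73 < 74 — fails.
  Stage II.2 not carried; the landlord fails its burden.
The analysis ends at Stage II.2; the tenant prevails on this issue.
— Issue III —
At Stage III.1 the tenant must meet a heightened civil standard (weight is at least 68): on (f) the weight is 71, ≥ 68, so (f) meets the standard; on (g) the weight is 95 less the opposing 28 gives net 67, which does not reach 68, so (g) does not meet the standard.
  The tenant does not carry Stage III.1.
The landlord prevails on this issue.
Per-issue: Issue I → landlord; Issue II → tenant; Issue III → landlord. The tenant must prevail on at least one issue; overall, the tenant prevails.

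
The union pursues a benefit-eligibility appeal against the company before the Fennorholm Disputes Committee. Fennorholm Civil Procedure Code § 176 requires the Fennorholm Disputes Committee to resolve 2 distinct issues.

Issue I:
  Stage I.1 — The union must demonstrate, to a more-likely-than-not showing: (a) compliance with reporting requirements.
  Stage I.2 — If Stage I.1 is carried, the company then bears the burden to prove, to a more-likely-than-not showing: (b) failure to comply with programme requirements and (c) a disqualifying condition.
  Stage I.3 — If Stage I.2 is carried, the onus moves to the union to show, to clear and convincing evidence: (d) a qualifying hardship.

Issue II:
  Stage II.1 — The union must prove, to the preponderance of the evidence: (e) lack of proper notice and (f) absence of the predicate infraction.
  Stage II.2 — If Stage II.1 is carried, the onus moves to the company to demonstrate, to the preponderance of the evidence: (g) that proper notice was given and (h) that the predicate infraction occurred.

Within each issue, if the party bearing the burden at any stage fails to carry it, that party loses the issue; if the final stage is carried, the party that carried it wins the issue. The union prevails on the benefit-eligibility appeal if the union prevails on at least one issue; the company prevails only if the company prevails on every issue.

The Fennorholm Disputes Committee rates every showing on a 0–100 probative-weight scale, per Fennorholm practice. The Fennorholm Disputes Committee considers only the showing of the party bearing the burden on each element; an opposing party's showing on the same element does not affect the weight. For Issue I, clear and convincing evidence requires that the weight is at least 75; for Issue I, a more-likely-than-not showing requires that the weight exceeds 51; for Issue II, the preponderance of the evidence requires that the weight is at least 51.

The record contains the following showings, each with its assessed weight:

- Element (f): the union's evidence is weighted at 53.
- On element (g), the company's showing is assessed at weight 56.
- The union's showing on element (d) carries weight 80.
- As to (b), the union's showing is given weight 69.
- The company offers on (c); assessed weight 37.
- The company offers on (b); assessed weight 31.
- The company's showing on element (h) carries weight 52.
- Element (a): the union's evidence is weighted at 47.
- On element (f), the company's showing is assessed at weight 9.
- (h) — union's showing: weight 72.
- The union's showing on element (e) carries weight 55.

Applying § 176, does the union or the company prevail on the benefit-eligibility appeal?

— Issue I —
Stage I.1 (union, a more-likely-than-not showing, weight exceeds 51): (a) 47 ≤ 51 — fails.
  Not every element is met, so the union fails to carry Stage I.1.
The analysis ends at Stage I.1; the company prevails on this issue.
— Issue II —
At Stage II.1 the union must meet the preponderance of the evidence (weight is at least 51): on (e) the weight is 55, ≥ 51, so (e) meets the standard; on (f) the weight is 53 (the company's 9 is given no effect), ≥ 51, so (f) meets the standard.
  Stage II.1 is satisfied; the onus moves to the company.
At Stage II.2 the company must meet the preponderance of the evidence (weight is at least 51): on (g) the weight is 56, ≥ 51, so (g) meets the standard; on (h) the weight is 52 (the union's 72 is given no effect), which does reach 51, so (h) meets the standard.
  The company carries the last stage.
All stages carried — the company prevails on this issue.
Per-issue: Issue I → company; Issue II → company. The union must prevail on at least one issue; overall, the company prevails.

company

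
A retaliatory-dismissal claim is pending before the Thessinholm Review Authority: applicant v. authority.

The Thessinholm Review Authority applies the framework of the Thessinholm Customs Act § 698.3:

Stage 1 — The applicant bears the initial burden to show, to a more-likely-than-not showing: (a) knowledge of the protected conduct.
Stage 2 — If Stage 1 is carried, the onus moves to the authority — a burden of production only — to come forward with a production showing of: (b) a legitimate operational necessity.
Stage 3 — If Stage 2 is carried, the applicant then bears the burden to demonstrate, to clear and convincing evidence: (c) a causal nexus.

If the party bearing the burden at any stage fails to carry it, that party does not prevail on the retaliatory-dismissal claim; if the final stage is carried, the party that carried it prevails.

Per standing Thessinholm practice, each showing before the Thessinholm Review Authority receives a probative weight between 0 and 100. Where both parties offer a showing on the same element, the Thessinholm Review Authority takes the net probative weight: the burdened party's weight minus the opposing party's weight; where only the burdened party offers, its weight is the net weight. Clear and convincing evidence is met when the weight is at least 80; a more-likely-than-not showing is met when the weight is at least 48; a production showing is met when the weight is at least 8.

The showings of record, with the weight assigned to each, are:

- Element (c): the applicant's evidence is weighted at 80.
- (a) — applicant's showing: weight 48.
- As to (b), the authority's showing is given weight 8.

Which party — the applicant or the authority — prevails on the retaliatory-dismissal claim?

applicant

Stage 1 — burden on applicant; standard: a more-likely-than-not showing (weight is at least 48).
    (a): 48 ≥ 48 [met]
  The applicant carries Stage 1; the authority now bears the burden.
Stage 2 — burden on authority; standard: a production showing (weight is at least 8).
    (b): 8 ≥ 8 [met]
  All elements met. The burden passes to the applicant.
Stage 3 — burden on applicant; standard: clear and convincing evidence (weight is at least 80).
    (c): 80 ≥ 80 [met]
  Stage 3 carried; the final stage is satisfied.
All stages carried — the applicant prevails.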